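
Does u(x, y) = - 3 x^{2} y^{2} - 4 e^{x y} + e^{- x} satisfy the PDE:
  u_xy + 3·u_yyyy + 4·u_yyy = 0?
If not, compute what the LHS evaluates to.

Evaluate each term of the left-hand side for u = - 3 x^{2} y^{2} - 4 e^{x y} + e^{- x}.
Derivatives:
  u_xy = - 4 x y e^{x y} - 12 x y - 4 e^{x y}
  u_yyyy = - 4 x^{4} e^{x y}
  u_yyy = - 4 x^{3} e^{x y}
Terms:
  u_xy = - 4 x y e^{x y} - 12 x y - 4 e^{x y}
  3·u_yyyy = - 12 x^{4} e^{x y}
  4·u_yyy = - 16 x^{3} e^{x y}
Sum: LHS = - 12 x^{4} e^{x y} - 16 x^{3} e^{x y} - 4 x y e^{x y} - 12 x y - 4 e^{x y}
Given right-hand side: 0. Difference LHS − RHS = - 12 x^{4} e^{x y} - 16 x^{3} e^{x y} - 4 x y e^{x y} - 12 x y - 4 e^{x y} ≠ 0, so u is not a solution.

Answer: No, the LHS evaluates to - 12 x^{4} e^{x y} - 16 x^{3} e^{x y} - 4 x y e^{x y} - 12 x y - 4 e^{x y}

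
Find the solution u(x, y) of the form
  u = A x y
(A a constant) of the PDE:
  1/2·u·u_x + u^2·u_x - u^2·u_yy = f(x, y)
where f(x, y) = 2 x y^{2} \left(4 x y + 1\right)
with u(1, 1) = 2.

Answer: u(x, y) = 2 x y

Derivation:
Substitute the ansatz u = A x y into the left-hand side.
Derivatives of the ansatz:
  u_x = A y
  u_yy = 0
Term by term:
  1/2·u·u_x = \frac{A^{2} x y^{2}}{2}
  u^2·u_x = A^{3} x^{2} y^{3}
  -u^2·u_yy = 0
So the left-hand side equals
  A^{3} x^{2} y^{3} + \frac{A^{2} x y^{2}}{2}
This must equal f(x, y) identically; expanded, f = 8 x^{2} y^{3} + 2 x y^{2}.
Matching coefficients of the independent functions:
  [x y^{2}]:  \frac{A^{2}}{2} = 2
  [x^{2} y^{3}]:  A^{3} = 8
Solving: A = 2.
Check against the point condition:
  u(1, 1) = 2  ⟹  A = 2  ✓
Hence u(x, y) = 2 x y.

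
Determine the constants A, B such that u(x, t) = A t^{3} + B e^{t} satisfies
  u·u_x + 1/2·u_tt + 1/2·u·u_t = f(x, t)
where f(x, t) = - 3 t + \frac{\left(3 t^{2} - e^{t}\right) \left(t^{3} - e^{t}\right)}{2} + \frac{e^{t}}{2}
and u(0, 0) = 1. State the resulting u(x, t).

Substitute the ansatz u = A t^{3} + B e^{t} into the left-hand side.
Derivatives of the ansatz:
  u_x = 0
  u_tt = 6 A t + B e^{t}
  u_t = 3 A t^{2} + B e^{t}
Term by term:
  u·u_x = 0
  1/2·u_tt = 3 A t + \frac{B e^{t}}{2}
  1/2·u·u_t = \frac{3 A^{2} t^{5}}{2} + \frac{A B t^{3} e^{t}}{2} + \frac{3 A B t^{2} e^{t}}{2} + \frac{B^{2} e^{2 t}}{2}
So the left-hand side equals
  \frac{3 A^{2} t^{5}}{2} + \frac{A B t^{3} e^{t}}{2} + \frac{3 A B t^{2} e^{t}}{2} + 3 A t + \frac{B^{2} e^{2 t}}{2} + \frac{B e^{t}}{2}
This must equal f(x, t) identically; expanded, f = \frac{3 t^{5}}{2} - \frac{t^{3} e^{t}}{2} - \frac{3 t^{2} e^{t}}{2} - 3 t + \frac{e^{2 t}}{2} + \frac{e^{t}}{2}.
Matching coefficients of the independent functions:
  [t]:  3 A = -3
  [t^{5}]:  \frac{3 A^{2}}{2} = \frac{3}{2}
  [t^{2} e^{t}]:  \frac{3 A B}{2} = - \frac{3}{2}
  [t^{3} e^{t}]:  \frac{A B}{2} = - \frac{1}{2}
  [e^{t}]:  \frac{B}{2} = \frac{1}{2}
  [e^{2 t}]:  \frac{B^{2}}{2} = \frac{1}{2}
Solving: A = -1, B = 1.
Check against the point condition:
  u(0, 0) = 1  ⟹  B = 1  ✓
Hence u(x, t) = - t^{3} + e^{t}.

Answer: u(x, t) = - t^{3} + e^{t}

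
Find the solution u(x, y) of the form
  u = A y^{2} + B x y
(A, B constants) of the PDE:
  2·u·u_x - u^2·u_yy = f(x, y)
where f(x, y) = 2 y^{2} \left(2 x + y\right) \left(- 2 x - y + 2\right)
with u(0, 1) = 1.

Substitute the ansatz u = A y^{2} + B x y into the left-hand side.
Derivatives of the ansatz:
  u_x = B y
  u_yy = 2 A
Term by term:
  2·u·u_x = 2 A B y^{3} + 2 B^{2} x y^{2}
  -u^2·u_yy = - 2 A^{3} y^{4} - 4 A^{2} B x y^{3} - 2 A B^{2} x^{2} y^{2}
So the left-hand side equals
  - 2 A^{3} y^{4} - 4 A^{2} B x y^{3} - 2 A B^{2} x^{2} y^{2} + 2 A B y^{3} + 2 B^{2} x y^{2}
This must equal f(x, y) identically; expanded, f = - 8 x^{2} y^{2} - 8 x y^{3} + 8 x y^{2} - 2 y^{4} + 4 y^{3}.
Matching coefficients of the independent functions:
  [y^{3}]:  2 A B = 4
  [y^{4}]:  - 2 A^{3} = -2
  [x y^{2}]:  2 B^{2} = 8
  [x y^{3}]:  - 4 A^{2} B = -8
  [x^{2} y^{2}]:  - 2 A B^{2} = -8
Solving: A = 1, B = 2.
Check against the point condition:
  u(0, 1) = 1  ⟹  A = 1  ✓
Hence u(x, y) = 2 x y + y^{2}.

Answer: u(x, y) = 2 x y + y^{2}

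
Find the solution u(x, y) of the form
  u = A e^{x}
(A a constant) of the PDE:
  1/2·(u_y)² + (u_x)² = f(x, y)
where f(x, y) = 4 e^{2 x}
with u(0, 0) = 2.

Answer: u(x, y) = 2 e^{x}

Derivation:
Substitute the ansatz u = A e^{x} into the left-hand side.
Derivatives of the ansatz:
  u_y = 0
  u_x = A e^{x}
Term by term:
  1/2·(u_y)² = 0
  (u_x)² = A^{2} e^{2 x}
So the left-hand side equals
  A^{2} e^{2 x}
This must equal f(x, y) = 4 e^{2 x} identically.
Matching coefficients of the independent functions:
  [e^{2 x}]:  A^{2} = 4
These equations allow (A) = (-2) or (2).
Impose the point condition(s):
  u(0, 0) = 2  ⟹  A = 2
Only A = 2 satisfies everything.
Hence u(x, y) = 2 e^{x}.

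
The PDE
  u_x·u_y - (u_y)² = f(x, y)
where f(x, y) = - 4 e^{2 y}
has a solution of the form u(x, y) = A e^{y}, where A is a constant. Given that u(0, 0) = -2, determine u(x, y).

Substitute the ansatz u = A e^{y} into the left-hand side.
Derivatives of the ansatz:
  u_x = 0
  u_y = A e^{y}
Term by term:
  u_x·u_y = 0
  -(u_y)² = - A^{2} e^{2 y}
So the left-hand side equals
  - A^{2} e^{2 y}
This must equal f(x, y) = - 4 e^{2 y} identically.
Matching coefficients of the independent functions:
  [e^{2 y}]:  - A^{2} = -4
These equations allow (A) = (-2) or (2).
Impose the point condition(s):
  u(0, 0) = -2  ⟹  A = -2
Only A = -2 satisfies everything.
Hence u(x, y) = - 2 e^{y}.

Answer: u(x, y) = - 2 e^{y}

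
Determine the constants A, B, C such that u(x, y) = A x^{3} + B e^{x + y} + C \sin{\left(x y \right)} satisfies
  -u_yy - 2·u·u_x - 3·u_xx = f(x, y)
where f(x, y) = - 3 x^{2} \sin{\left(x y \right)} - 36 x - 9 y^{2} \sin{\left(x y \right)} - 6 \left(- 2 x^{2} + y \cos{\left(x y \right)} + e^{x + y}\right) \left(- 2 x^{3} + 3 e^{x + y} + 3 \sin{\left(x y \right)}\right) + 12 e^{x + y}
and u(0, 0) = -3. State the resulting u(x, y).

Substitute the ansatz u = A x^{3} + B e^{x + y} + C \sin{\left(x y \right)} into the left-hand side.
Derivatives of the ansatz:
  u_yy = B e^{x} e^{y} - C x^{2} \sin{\left(x y \right)}
  u_x = 3 A x^{2} + B e^{x} e^{y} + C y \cos{\left(x y \right)}
  u_xx = 6 A x + B e^{x} e^{y} - C y^{2} \sin{\left(x y \right)}
Term by term:
  -u_yy = - B e^{x} e^{y} + C x^{2} \sin{\left(x y \right)}
  -2·u·u_x = - 6 A^{2} x^{5} - 2 A B x^{3} e^{x} e^{y} - 6 A B x^{2} e^{x} e^{y} - 2 A C x^{3} y \cos{\left(x y \right)} - 6 A C x^{2} \sin{\left(x y \right)} - 2 B^{2} e^{2 x} e^{2 y} - 2 B C y e^{x} e^{y} \cos{\left(x y \right)} - 2 B C e^{x} e^{y} \sin{\left(x y \right)} - 2 C^{2} y \sin{\left(x y \right)} \cos{\left(x y \right)}
  -3·u_xx = - 18 A x - 3 B e^{x} e^{y} + 3 C y^{2} \sin{\left(x y \right)}
So the left-hand side equals
  - 6 A^{2} x^{5} - 2 A B x^{3} e^{x} e^{y} - 6 A B x^{2} e^{x} e^{y} - 2 A C x^{3} y \cos{\left(x y \right)} - 6 A C x^{2} \sin{\left(x y \right)} - 18 A x - 2 B^{2} e^{2 x} e^{2 y} - 2 B C y e^{x} e^{y} \cos{\left(x y \right)} - 2 B C e^{x} e^{y} \sin{\left(x y \right)} - 4 B e^{x} e^{y} - 2 C^{2} y \sin{\left(x y \right)} \cos{\left(x y \right)} + C x^{2} \sin{\left(x y \right)} + 3 C y^{2} \sin{\left(x y \right)}
This must equal f(x, y) identically; expanded, f = - 24 x^{5} + 12 x^{3} y \cos{\left(x y \right)} + 12 x^{3} e^{x} e^{y} + 36 x^{2} e^{x} e^{y} + 33 x^{2} \sin{\left(x y \right)} - 36 x - 9 y^{2} \sin{\left(x y \right)} - 18 y e^{x} e^{y} \cos{\left(x y \right)} - 18 y \sin{\left(x y \right)} \cos{\left(x y \right)} - 18 e^{2 x} e^{2 y} - 18 e^{x} e^{y} \sin{\left(x y \right)} + 12 e^{x} e^{y}.
Matching coefficients of the independent functions:
  [x]:  - 18 A = -36
  [x^{5}]:  - 6 A^{2} = -24
  [x^{2} \sin{\left(x y \right)}]:  - 6 A C + C = 33
  [y^{2} \sin{\left(x y \right)}]:  3 C = -9
  [e^{x} e^{y}]:  - 4 B = 12
  [e^{2 x} e^{2 y}]:  - 2 B^{2} = -18
  [x^{2} e^{x} e^{y}]:  - 6 A B = 36
  [x^{3} y \cos{\left(x y \right)}]:  - 2 A C = 12
  [x^{3} e^{x} e^{y}]:  - 2 A B = 12
  [y \sin{\left(x y \right)} \cos{\left(x y \right)}]:  - 2 C^{2} = -18
  [e^{x} e^{y} \sin{\left(x y \right)}, y e^{x} e^{y} \cos{\left(x y \right)}]:  - 2 B C = -18
Solving: A = 2, B = -3, C = -3.
Check against the point condition:
  u(0, 0) = -3  ⟹  B = -3  ✓
Hence u(x, y) = 2 x^{3} - 3 e^{x + y} - 3 \sin{\left(x y \right)}.

Answer: u(x, y) = 2 x^{3} - 3 e^{x + y} - 3 \sin{\left(x y \right)}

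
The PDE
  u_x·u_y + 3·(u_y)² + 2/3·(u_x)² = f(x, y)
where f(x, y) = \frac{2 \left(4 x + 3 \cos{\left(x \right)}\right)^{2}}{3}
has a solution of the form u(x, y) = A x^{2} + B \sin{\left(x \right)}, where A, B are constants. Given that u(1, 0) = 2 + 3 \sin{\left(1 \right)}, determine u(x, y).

Substitute the ansatz u = A x^{2} + B \sin{\left(x \right)} into the left-hand side.
Derivatives of the ansatz:
  u_x = 2 A x + B \cos{\left(x \right)}
  u_y = 0
Term by term:
  u_x·u_y = 0
  3·(u_y)² = 0
  2/3·(u_x)² = \frac{8 A^{2} x^{2}}{3} + \frac{8 A B x \cos{\left(x \right)}}{3} + \frac{2 B^{2} \cos^{2}{\left(x \right)}}{3}
So the left-hand side equals
  \frac{8 A^{2} x^{2}}{3} + \frac{8 A B x \cos{\left(x \right)}}{3} + \frac{2 B^{2} \cos^{2}{\left(x \right)}}{3}
This must equal f(x, y) identically; expanded, f = \frac{32 x^{2}}{3} + 16 x \cos{\left(x \right)} + 6 \cos^{2}{\left(x \right)}.
Matching coefficients of the independent functions:
  [x^{2}]:  \frac{8 A^{2}}{3} = \frac{32}{3}
  [x \cos{\left(x \right)}]:  \frac{8 A B}{3} = 16
  [\cos^{2}{\left(x \right)}]:  \frac{2 B^{2}}{3} = 6
These equations allow (A, B) = (-2, -3) or (2, 3).
Impose the point condition(s):
  u(1, 0) = 2 + 3 \sin{\left(1 \right)}  ⟹  A + B \sin{\left(1 \right)} = 2 + 3 \sin{\left(1 \right)}
Only A = 2, B = 3 satisfies everything.
Hence u(x, y) = 2 x^{2} + 3 \sin{\left(x \right)}.

Answer: u(x, y) = 2 x^{2} + 3 \sin{\left(x \right)}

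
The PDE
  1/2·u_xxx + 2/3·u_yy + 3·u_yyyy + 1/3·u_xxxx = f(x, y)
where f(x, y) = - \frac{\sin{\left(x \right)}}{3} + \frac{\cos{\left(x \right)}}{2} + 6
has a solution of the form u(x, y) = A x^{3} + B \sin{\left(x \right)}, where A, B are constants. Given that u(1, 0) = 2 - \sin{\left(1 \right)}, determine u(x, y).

Answer: u(x, y) = 2 x^{3} - \sin{\left(x \right)}

Derivation:
Substitute the ansatz u = A x^{3} + B \sin{\left(x \right)} into the left-hand side.
Derivatives of the ansatz:
  u_xxx = 6 A - B \cos{\left(x \right)}
  u_yy = 0
  u_yyyy = 0
  u_xxxx = B \sin{\left(x \right)}
Term by term:
  1/2·u_xxx = 3 A - \frac{B \cos{\left(x \right)}}{2}
  2/3·u_yy = 0
  3·u_yyyy = 0
  1/3·u_xxxx = \frac{B \sin{\left(x \right)}}{3}
So the left-hand side equals
  3 A + \frac{B \sin{\left(x \right)}}{3} - \frac{B \cos{\left(x \right)}}{2}
This must equal f(x, y) = - \frac{\sin{\left(x \right)}}{3} + \frac{\cos{\left(x \right)}}{2} + 6 identically.
Matching coefficients of the independent functions:
  [constant term]:  3 A = 6
  [\sin{\left(x \right)}]:  \frac{B}{3} = - \frac{1}{3}
  [\cos{\left(x \right)}]:  - \frac{B}{2} = \frac{1}{2}
Solving: A = 2, B = -1.
Check against the point condition:
  u(1, 0) = 2 - \sin{\left(1 \right)}  ⟹  A + B \sin{\left(1 \right)} = 2 - \sin{\left(1 \right)}  ✓
Hence u(x, y) = 2 x^{3} - \sin{\left(x \right)}.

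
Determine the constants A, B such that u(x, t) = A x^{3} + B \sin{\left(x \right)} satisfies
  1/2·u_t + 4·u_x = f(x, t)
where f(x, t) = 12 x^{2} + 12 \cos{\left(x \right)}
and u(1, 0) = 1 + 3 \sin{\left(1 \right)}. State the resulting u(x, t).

Substitute the ansatz u = A x^{3} + B \sin{\left(x \right)} into the left-hand side.
Derivatives of the ansatz:
  u_t = 0
  u_x = 3 A x^{2} + B \cos{\left(x \right)}
Term by term:
  1/2·u_t = 0
  4·u_x = 12 A x^{2} + 4 B \cos{\left(x \right)}
So the left-hand side equals
  12 A x^{2} + 4 B \cos{\left(x \right)}
This must equal f(x, t) = 12 x^{2} + 12 \cos{\left(x \right)} identically.
Matching coefficients of the independent functions:
  [x^{2}]:  12 A = 12
  [\cos{\left(x \right)}]:  4 B = 12
Solving: A = 1, B = 3.
Check against the point condition:
  u(1, 0) = 1 + 3 \sin{\left(1 \right)}  ⟹  A + B \sin{\left(1 \right)} = 1 + 3 \sin{\left(1 \right)}  ✓
Hence u(x, t) = x^{3} + 3 \sin{\left(x \right)}.

Answer: u(x, t) = x^{3} + 3 \sin{\left(x \right)}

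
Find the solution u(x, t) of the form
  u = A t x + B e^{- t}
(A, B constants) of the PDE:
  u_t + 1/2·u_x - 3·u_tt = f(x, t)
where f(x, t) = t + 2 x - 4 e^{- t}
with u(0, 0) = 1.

Substitute the ansatz u = A t x + B e^{- t} into the left-hand side.
Derivatives of the ansatz:
  u_t = A x - B e^{- t}
  u_x = A t
  u_tt = B e^{- t}
Term by term:
  u_t = A x - B e^{- t}
  1/2·u_x = \frac{A t}{2}
  -3·u_tt = - 3 B e^{- t}
So the left-hand side equals
  \frac{A t}{2} + A x - 4 B e^{- t}
This must equal f(x, t) = t + 2 x - 4 e^{- t} identically.
Matching coefficients of the independent functions:
  [t]:  \frac{A}{2} = 1
  [x]:  A = 2
  [e^{- t}]:  - 4 B = -4
Solving: A = 2, B = 1.
Check against the point condition:
  u(0, 0) = 1  ⟹  B = 1  ✓
Hence u(x, t) = 2 t x + e^{- t}.

Answer: u(x, t) = 2 t x + e^{- t}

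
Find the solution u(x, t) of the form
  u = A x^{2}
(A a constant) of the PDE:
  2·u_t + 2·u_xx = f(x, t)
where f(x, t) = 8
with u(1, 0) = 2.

Substitute the ansatz u = A x^{2} into the left-hand side.
Derivatives of the ansatz:
  u_t = 0
  u_xx = 2 A
Term by term:
  2·u_t = 0
  2·u_xx = 4 A
So the left-hand side equals
  4 A
This must equal f(x, t) = 8 identically.
Matching coefficients of the independent functions:
  [constant term]:  4 A = 8
Solving: A = 2.
Check against the point condition:
  u(1, 0) = 2  ⟹  A = 2  ✓
Hence u(x, t) = 2 x^{2}.

Answer: u(x, t) = 2 x^{2}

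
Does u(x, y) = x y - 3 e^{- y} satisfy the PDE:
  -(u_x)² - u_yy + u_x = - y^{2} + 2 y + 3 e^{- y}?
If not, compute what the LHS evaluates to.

Answer: No, the LHS evaluates to - y^{2} + y + 3 e^{- y}

Derivation:
Evaluate each term of the left-hand side for u = x y - 3 e^{- y}.
Derivatives:
  u_x = y
  u_yy = - 3 e^{- y}
Terms:
  -(u_x)² = - y^{2}
  -u_yy = 3 e^{- y}
  u_x = y
Sum: LHS = - y^{2} + y + 3 e^{- y}
Given right-hand side: - y^{2} + 2 y + 3 e^{- y}. Difference LHS − RHS = - y ≠ 0, so u is not a solution.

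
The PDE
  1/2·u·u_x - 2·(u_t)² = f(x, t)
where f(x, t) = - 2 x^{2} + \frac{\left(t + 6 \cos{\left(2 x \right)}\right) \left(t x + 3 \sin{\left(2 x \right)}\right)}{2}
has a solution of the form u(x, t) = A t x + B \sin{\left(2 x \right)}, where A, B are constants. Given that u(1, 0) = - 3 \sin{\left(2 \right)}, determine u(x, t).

Substitute the ansatz u = A t x + B \sin{\left(2 x \right)} into the left-hand side.
Derivatives of the ansatz:
  u_x = A t + 2 B \cos{\left(2 x \right)}
  u_t = A x
Term by term:
  1/2·u·u_x = \frac{A^{2} t^{2} x}{2} + A B t x \cos{\left(2 x \right)} + \frac{A B t \sin{\left(2 x \right)}}{2} + B^{2} \sin{\left(2 x \right)} \cos{\left(2 x \right)}
  -2·(u_t)² = - 2 A^{2} x^{2}
So the left-hand side equals
  \frac{A^{2} t^{2} x}{2} - 2 A^{2} x^{2} + A B t x \cos{\left(2 x \right)} + \frac{A B t \sin{\left(2 x \right)}}{2} + B^{2} \sin{\left(2 x \right)} \cos{\left(2 x \right)}
This must equal f(x, t) identically; expanded, f = \frac{t^{2} x}{2} + 3 t x \cos{\left(2 x \right)} + \frac{3 t \sin{\left(2 x \right)}}{2} - 2 x^{2} + 9 \sin{\left(2 x \right)} \cos{\left(2 x \right)}.
Matching coefficients of the independent functions:
  [x^{2}]:  - 2 A^{2} = -2
  [t \sin{\left(2 x \right)}]:  \frac{A B}{2} = \frac{3}{2}
  [t^{2} x]:  \frac{A^{2}}{2} = \frac{1}{2}
  [\sin{\left(2 x \right)} \cos{\left(2 x \right)}]:  B^{2} = 9
  [t x \cos{\left(2 x \right)}]:  A B = 3
These equations allow (A, B) = (-1, -3) or (1, 3).
Impose the point condition(s):
  u(1, 0) = - 3 \sin{\left(2 \right)}  ⟹  B \sin{\left(2 \right)} = - 3 \sin{\left(2 \right)}
Only A = -1, B = -3 satisfies everything.
Hence u(x, t) = - t x - 3 \sin{\left(2 x \right)}.

Answer: u(x, t) = - t x - 3 \sin{\left(2 x \right)}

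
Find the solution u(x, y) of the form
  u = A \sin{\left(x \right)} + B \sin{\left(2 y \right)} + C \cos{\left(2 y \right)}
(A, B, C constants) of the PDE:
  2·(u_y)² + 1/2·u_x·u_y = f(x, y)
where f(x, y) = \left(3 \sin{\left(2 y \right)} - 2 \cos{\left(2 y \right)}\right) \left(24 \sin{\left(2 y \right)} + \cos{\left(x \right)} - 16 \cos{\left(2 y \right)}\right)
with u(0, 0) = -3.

Substitute the ansatz u = A \sin{\left(x \right)} + B \sin{\left(2 y \right)} + C \cos{\left(2 y \right)} into the left-hand side.
Derivatives of the ansatz:
  u_y = 2 B \cos{\left(2 y \right)} - 2 C \sin{\left(2 y \right)}
  u_x = A \cos{\left(x \right)}
Term by term:
  2·(u_y)² = 8 B^{2} \cos^{2}{\left(2 y \right)} - 16 B C \sin{\left(2 y \right)} \cos{\left(2 y \right)} + 8 C^{2} \sin^{2}{\left(2 y \right)}
  1/2·u_x·u_y = A B \cos{\left(x \right)} \cos{\left(2 y \right)} - A C \sin{\left(2 y \right)} \cos{\left(x \right)}
So the left-hand side equals
  A B \cos{\left(x \right)} \cos{\left(2 y \right)} - A C \sin{\left(2 y \right)} \cos{\left(x \right)} + 8 B^{2} \cos^{2}{\left(2 y \right)} - 16 B C \sin{\left(2 y \right)} \cos{\left(2 y \right)} + 8 C^{2} \sin^{2}{\left(2 y \right)}
This must equal f(x, y) identically; expanded, f = 72 \sin^{2}{\left(2 y \right)} + 3 \sin{\left(2 y \right)} \cos{\left(x \right)} - 96 \sin{\left(2 y \right)} \cos{\left(2 y \right)} - 2 \cos{\left(x \right)} \cos{\left(2 y \right)} + 32 \cos^{2}{\left(2 y \right)}.
Matching coefficients of the independent functions:
  [\sin{\left(2 y \right)} \cos{\left(x \right)}]:  - A C = 3
  [\sin{\left(2 y \right)} \cos{\left(2 y \right)}]:  - 16 B C = -96
  [\cos{\left(x \right)} \cos{\left(2 y \right)}]:  A B = -2
  [\sin^{2}{\left(2 y \right)}]:  8 C^{2} = 72
  [\cos^{2}{\left(2 y \right)}]:  8 B^{2} = 32
These equations allow (A, B, C) = (-1, 2, 3) or (1, -2, -3).
Impose the point condition(s):
  u(0, 0) = -3  ⟹  C = -3
Only A = 1, B = -2, C = -3 satisfies everything.
Hence u(x, y) = \sin{\left(x \right)} - 2 \sin{\left(2 y \right)} - 3 \cos{\left(2 y \right)}.

Answer: u(x, y) = \sin{\left(x \right)} - 2 \sin{\left(2 y \right)} - 3 \cos{\left(2 y \right)}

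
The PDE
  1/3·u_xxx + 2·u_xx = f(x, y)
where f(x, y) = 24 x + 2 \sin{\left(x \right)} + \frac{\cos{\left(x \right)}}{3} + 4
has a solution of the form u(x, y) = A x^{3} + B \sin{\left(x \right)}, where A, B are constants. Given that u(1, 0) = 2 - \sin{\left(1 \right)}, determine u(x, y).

Substitute the ansatz u = A x^{3} + B \sin{\left(x \right)} into the left-hand side.
Derivatives of the ansatz:
  u_xxx = 6 A - B \cos{\left(x \right)}
  u_xx = 6 A x - B \sin{\left(x \right)}
Term by term:
  1/3·u_xxx = 2 A - \frac{B \cos{\left(x \right)}}{3}
  2·u_xx = 12 A x - 2 B \sin{\left(x \right)}
So the left-hand side equals
  12 A x + 2 A - 2 B \sin{\left(x \right)} - \frac{B \cos{\left(x \right)}}{3}
This must equal f(x, y) = 24 x + 2 \sin{\left(x \right)} + \frac{\cos{\left(x \right)}}{3} + 4 identically.
Matching coefficients of the independent functions:
  [constant term]:  2 A = 4
  [x]:  12 A = 24
  [\sin{\left(x \right)}]:  - 2 B = 2
  [\cos{\left(x \right)}]:  - \frac{B}{3} = \frac{1}{3}
Solving: A = 2, B = -1.
Check against the point condition:
  u(1, 0) = 2 - \sin{\left(1 \right)}  ⟹  A + B \sin{\left(1 \right)} = 2 - \sin{\left(1 \right)}  ✓
Hence u(x, y) = 2 x^{3} - \sin{\left(x \right)}.

Answer: u(x, y) = 2 x^{3} - \sin{\left(x \right)}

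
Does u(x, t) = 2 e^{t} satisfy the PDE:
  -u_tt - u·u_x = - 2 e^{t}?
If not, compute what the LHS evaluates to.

Answer: Yes

Derivation:
Evaluate each term of the left-hand side for u = 2 e^{t}.
Derivatives:
  u_tt = 2 e^{t}
  u_x = 0
Terms:
  -u_tt = - 2 e^{t}
  -u·u_x = 0
Sum: LHS = - 2 e^{t}
This is exactly the given right-hand side, so u is a solution.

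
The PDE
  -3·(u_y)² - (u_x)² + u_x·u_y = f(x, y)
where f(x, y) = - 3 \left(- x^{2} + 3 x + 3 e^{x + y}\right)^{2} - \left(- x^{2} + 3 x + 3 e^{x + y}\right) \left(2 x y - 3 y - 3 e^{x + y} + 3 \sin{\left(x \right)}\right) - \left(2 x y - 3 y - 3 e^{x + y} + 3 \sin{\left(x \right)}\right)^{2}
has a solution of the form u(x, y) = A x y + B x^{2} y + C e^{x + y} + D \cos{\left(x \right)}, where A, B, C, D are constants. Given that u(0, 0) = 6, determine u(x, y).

Substitute the ansatz u = A x y + B x^{2} y + C e^{x + y} + D \cos{\left(x \right)} into the left-hand side.
Derivatives of the ansatz:
  u_y = A x + B x^{2} + C e^{x} e^{y}
  u_x = A y + 2 B x y + C e^{x} e^{y} - D \sin{\left(x \right)}
Term by term:
  -3·(u_y)² = - 3 A^{2} x^{2} - 6 A B x^{3} - 6 A C x e^{x} e^{y} - 3 B^{2} x^{4} - 6 B C x^{2} e^{x} e^{y} - 3 C^{2} e^{2 x} e^{2 y}
  -(u_x)² = - A^{2} y^{2} - 4 A B x y^{2} - 2 A C y e^{x} e^{y} + 2 A D y \sin{\left(x \right)} - 4 B^{2} x^{2} y^{2} - 4 B C x y e^{x} e^{y} + 4 B D x y \sin{\left(x \right)} - C^{2} e^{2 x} e^{2 y} + 2 C D e^{x} e^{y} \sin{\left(x \right)} - D^{2} \sin^{2}{\left(x \right)}
  u_x·u_y = A^{2} x y + 3 A B x^{2} y + A C x e^{x} e^{y} + A C y e^{x} e^{y} - A D x \sin{\left(x \right)} + 2 B^{2} x^{3} y + B C x^{2} e^{x} e^{y} + 2 B C x y e^{x} e^{y} - B D x^{2} \sin{\left(x \right)} + C^{2} e^{2 x} e^{2 y} - C D e^{x} e^{y} \sin{\left(x \right)}
So the left-hand side equals
  - 3 A^{2} x^{2} + A^{2} x y - A^{2} y^{2} - 6 A B x^{3} + 3 A B x^{2} y - 4 A B x y^{2} - 5 A C x e^{x} e^{y} - A C y e^{x} e^{y} - A D x \sin{\left(x \right)} + 2 A D y \sin{\left(x \right)} - 3 B^{2} x^{4} + 2 B^{2} x^{3} y - 4 B^{2} x^{2} y^{2} - 5 B C x^{2} e^{x} e^{y} - 2 B C x y e^{x} e^{y} - B D x^{2} \sin{\left(x \right)} + 4 B D x y \sin{\left(x \right)} - 3 C^{2} e^{2 x} e^{2 y} + C D e^{x} e^{y} \sin{\left(x \right)} - D^{2} \sin^{2}{\left(x \right)}
This must equal f(x, y) identically; expanded, f = - 3 x^{4} + 2 x^{3} y + 18 x^{3} - 4 x^{2} y^{2} - 9 x^{2} y + 15 x^{2} e^{x} e^{y} + 3 x^{2} \sin{\left(x \right)} - 27 x^{2} + 12 x y^{2} + 6 x y e^{x} e^{y} - 12 x y \sin{\left(x \right)} + 9 x y - 45 x e^{x} e^{y} - 9 x \sin{\left(x \right)} - 9 y^{2} - 9 y e^{x} e^{y} + 18 y \sin{\left(x \right)} - 27 e^{2 x} e^{2 y} + 9 e^{x} e^{y} \sin{\left(x \right)} - 9 \sin^{2}{\left(x \right)}.
Matching coefficients of the independent functions:
(each divided by its leading coefficient; functions giving the same equation are listed together)
  [x^{2}, y^{2}, x y]:  A^{2} - 9 = 0
  [x^{3}, x y^{2}, x^{2} y]:  A B + 3 = 0
  [x^{4}, x^{2} y^{2}, x^{3} y]:  B^{2} - 1 = 0
  [x \sin{\left(x \right)}, y \sin{\left(x \right)}]:  A D - 9 = 0
  [x^{2} \sin{\left(x \right)}, x y \sin{\left(x \right)}]:  B D + 3 = 0
  [e^{2 x} e^{2 y}]:  C^{2} - 9 = 0
  [x e^{x} e^{y}, y e^{x} e^{y}]:  A C - 9 = 0
  [x^{2} e^{x} e^{y}, x y e^{x} e^{y}]:  B C + 3 = 0
  [e^{x} e^{y} \sin{\left(x \right)}]:  C D - 9 = 0
  [\sin^{2}{\left(x \right)}]:  D^{2} - 9 = 0
These equations allow (A, B, C, D) = (-3, 1, -3, -3) or (3, -1, 3, 3).
Impose the point condition(s):
  u(0, 0) = 6  ⟹  C + D = 6
Only A = 3, B = -1, C = 3, D = 3 satisfies everything.
Hence u(x, y) = - x^{2} y + 3 x y + 3 e^{x + y} + 3 \cos{\left(x \right)}.

Answer: u(x, y) = - x^{2} y + 3 x y + 3 e^{x + y} + 3 \cos{\left(x \right)}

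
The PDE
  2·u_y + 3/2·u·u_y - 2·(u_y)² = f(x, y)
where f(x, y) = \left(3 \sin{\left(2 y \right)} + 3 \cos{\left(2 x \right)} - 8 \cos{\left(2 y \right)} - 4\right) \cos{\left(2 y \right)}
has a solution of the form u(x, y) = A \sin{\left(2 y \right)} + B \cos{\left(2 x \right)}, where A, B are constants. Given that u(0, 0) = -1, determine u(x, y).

Answer: u(x, y) = - \sin{\left(2 y \right)} - \cos{\left(2 x \right)}

Derivation:
Substitute the ansatz u = A \sin{\left(2 y \right)} + B \cos{\left(2 x \right)} into the left-hand side.
Derivatives of the ansatz:
  u_y = 2 A \cos{\left(2 y \right)}
Term by term:
  2·u_y = 4 A \cos{\left(2 y \right)}
  3/2·u·u_y = 3 A^{2} \sin{\left(2 y \right)} \cos{\left(2 y \right)} + 3 A B \cos{\left(2 x \right)} \cos{\left(2 y \right)}
  -2·(u_y)² = - 8 A^{2} \cos^{2}{\left(2 y \right)}
So the left-hand side equals
  3 A^{2} \sin{\left(2 y \right)} \cos{\left(2 y \right)} - 8 A^{2} \cos^{2}{\left(2 y \right)} + 3 A B \cos{\left(2 x \right)} \cos{\left(2 y \right)} + 4 A \cos{\left(2 y \right)}
This must equal f(x, y) identically; expanded, f = 3 \sin{\left(2 y \right)} \cos{\left(2 y \right)} + 3 \cos{\left(2 x \right)} \cos{\left(2 y \right)} - 8 \cos^{2}{\left(2 y \right)} - 4 \cos{\left(2 y \right)}.
Matching coefficients of the independent functions:
  [\sin{\left(2 y \right)} \cos{\left(2 y \right)}]:  3 A^{2} = 3
  [\cos{\left(2 x \right)} \cos{\left(2 y \right)}]:  3 A B = 3
  [\cos{\left(2 y \right)}]:  4 A = -4
  [\cos^{2}{\left(2 y \right)}]:  - 8 A^{2} = -8
Solving: A = -1, B = -1.
Check against the point condition:
  u(0, 0) = -1  ⟹  B = -1  ✓
Hence u(x, y) = - \sin{\left(2 y \right)} - \cos{\left(2 x \right)}.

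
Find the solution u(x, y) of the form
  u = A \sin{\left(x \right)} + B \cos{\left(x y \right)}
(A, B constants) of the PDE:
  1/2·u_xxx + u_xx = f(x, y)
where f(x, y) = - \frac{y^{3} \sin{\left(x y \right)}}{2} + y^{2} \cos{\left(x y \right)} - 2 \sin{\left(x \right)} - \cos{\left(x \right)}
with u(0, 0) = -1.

Answer: u(x, y) = 2 \sin{\left(x \right)} - \cos{\left(x y \right)}

Derivation:
Substitute the ansatz u = A \sin{\left(x \right)} + B \cos{\left(x y \right)} into the left-hand side.
Derivatives of the ansatz:
  u_xxx = - A \cos{\left(x \right)} + B y^{3} \sin{\left(x y \right)}
  u_xx = - A \sin{\left(x \right)} - B y^{2} \cos{\left(x y \right)}
Term by term:
  1/2·u_xxx = - \frac{A \cos{\left(x \right)}}{2} + \frac{B y^{3} \sin{\left(x y \right)}}{2}
  u_xx = - A \sin{\left(x \right)} - B y^{2} \cos{\left(x y \right)}
So the left-hand side equals
  - A \sin{\left(x \right)} - \frac{A \cos{\left(x \right)}}{2} + \frac{B y^{3} \sin{\left(x y \right)}}{2} - B y^{2} \cos{\left(x y \right)}
This must equal f(x, y) = - \frac{y^{3} \sin{\left(x y \right)}}{2} + y^{2} \cos{\left(x y \right)} - 2 \sin{\left(x \right)} - \cos{\left(x \right)} identically.
Matching coefficients of the independent functions:
  [y^{2} \cos{\left(x y \right)}]:  - B = 1
  [y^{3} \sin{\left(x y \right)}]:  \frac{B}{2} = - \frac{1}{2}
  [\sin{\left(x \right)}]:  - A = -2
  [\cos{\left(x \right)}]:  - \frac{A}{2} = -1
Solving: A = 2, B = -1.
Check against the point condition:
  u(0, 0) = -1  ⟹  B = -1  ✓
Hence u(x, y) = 2 \sin{\left(x \right)} - \cos{\left(x y \right)}.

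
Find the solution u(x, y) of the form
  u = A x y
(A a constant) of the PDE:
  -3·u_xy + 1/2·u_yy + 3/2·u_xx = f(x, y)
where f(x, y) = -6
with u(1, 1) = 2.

Answer: u(x, y) = 2 x y

Derivation:
Substitute the ansatz u = A x y into the left-hand side.
Derivatives of the ansatz:
  u_xy = A
  u_yy = 0
  u_xx = 0
Term by term:
  -3·u_xy = - 3 A
  1/2·u_yy = 0
  3/2·u_xx = 0
So the left-hand side equals
  - 3 A
This must equal f(x, y) = -6 identically.
Matching coefficients of the independent functions:
  [constant term]:  - 3 A = -6
Solving: A = 2.
Check against the point condition:
  u(1, 1) = 2  ⟹  A = 2  ✓
Hence u(x, y) = 2 x y.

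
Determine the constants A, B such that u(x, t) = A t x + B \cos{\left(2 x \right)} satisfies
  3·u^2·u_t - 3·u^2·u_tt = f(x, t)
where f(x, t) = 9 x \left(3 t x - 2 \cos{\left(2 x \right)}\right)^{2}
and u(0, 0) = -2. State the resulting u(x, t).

Substitute the ansatz u = A t x + B \cos{\left(2 x \right)} into the left-hand side.
Derivatives of the ansatz:
  u_t = A x
  u_tt = 0
Term by term:
  3·u^2·u_t = 3 A^{3} t^{2} x^{3} + 6 A^{2} B t x^{2} \cos{\left(2 x \right)} + 3 A B^{2} x \cos^{2}{\left(2 x \right)}
  -3·u^2·u_tt = 0
So the left-hand side equals
  3 A^{3} t^{2} x^{3} + 6 A^{2} B t x^{2} \cos{\left(2 x \right)} + 3 A B^{2} x \cos^{2}{\left(2 x \right)}
This must equal f(x, t) identically; expanded, f = 81 t^{2} x^{3} - 108 t x^{2} \cos{\left(2 x \right)} + 36 x \cos^{2}{\left(2 x \right)}.
Matching coefficients of the independent functions:
  [t^{2} x^{3}]:  3 A^{3} = 81
  [x \cos^{2}{\left(2 x \right)}]:  3 A B^{2} = 36
  [t x^{2} \cos{\left(2 x \right)}]:  6 A^{2} B = -108
Solving: A = 3, B = -2.
Check against the point condition:
  u(0, 0) = -2  ⟹  B = -2  ✓
Hence u(x, t) = 3 t x - 2 \cos{\left(2 x \right)}.

Answer: u(x, t) = 3 t x - 2 \cos{\left(2 x \right)}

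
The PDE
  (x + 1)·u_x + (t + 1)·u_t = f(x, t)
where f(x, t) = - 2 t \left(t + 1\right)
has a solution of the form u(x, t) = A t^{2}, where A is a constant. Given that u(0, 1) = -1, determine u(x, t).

Substitute the ansatz u = A t^{2} into the left-hand side.
Derivatives of the ansatz:
  u_x = 0
  u_t = 2 A t
Term by term:
  (x + 1)·u_x = 0
  (t + 1)·u_t = 2 A t^{2} + 2 A t
So the left-hand side equals
  2 A t^{2} + 2 A t
This must equal f(x, t) identically; expanded, f = - 2 t^{2} - 2 t.
Matching coefficients of the independent functions:
  [t, t^{2}]:  2 A = -2
Solving: A = -1.
Check against the point condition:
  u(0, 1) = -1  ⟹  A = -1  ✓
Hence u(x, t) = - t^{2}.

Answer: u(x, t) = - t^{2}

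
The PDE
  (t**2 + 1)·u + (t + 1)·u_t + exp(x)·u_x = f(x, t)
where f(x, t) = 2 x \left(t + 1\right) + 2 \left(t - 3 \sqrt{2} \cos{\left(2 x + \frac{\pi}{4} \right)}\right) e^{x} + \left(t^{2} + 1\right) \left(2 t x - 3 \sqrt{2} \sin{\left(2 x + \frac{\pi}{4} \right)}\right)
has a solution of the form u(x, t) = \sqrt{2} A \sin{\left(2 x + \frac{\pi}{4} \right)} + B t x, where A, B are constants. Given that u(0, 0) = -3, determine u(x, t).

Substitute the ansatz u = \sqrt{2} A \sin{\left(2 x + \frac{\pi}{4} \right)} + B t x into the left-hand side.
Derivatives of the ansatz:
  u_t = B x
  u_x = 2 \sqrt{2} A \cos{\left(2 x + \frac{\pi}{4} \right)} + B t
Term by term:
  (t**2 + 1)·u = \sqrt{2} A t^{2} \sin{\left(2 x + \frac{\pi}{4} \right)} + \sqrt{2} A \sin{\left(2 x + \frac{\pi}{4} \right)} + B t^{3} x + B t x
  (t + 1)·u_t = B t x + B x
  exp(x)·u_x = 2 \sqrt{2} A e^{x} \cos{\left(2 x + \frac{\pi}{4} \right)} + B t e^{x}
So the left-hand side equals
  \sqrt{2} A t^{2} \sin{\left(2 x + \frac{\pi}{4} \right)} + 2 \sqrt{2} A e^{x} \cos{\left(2 x + \frac{\pi}{4} \right)} + \sqrt{2} A \sin{\left(2 x + \frac{\pi}{4} \right)} + B t^{3} x + 2 B t x + B t e^{x} + B x
This must equal f(x, t) identically; expanded, f = 2 t^{3} x - 3 \sqrt{2} t^{2} \sin{\left(2 x + \frac{\pi}{4} \right)} + 4 t x + 2 t e^{x} + 2 x - 6 \sqrt{2} e^{x} \cos{\left(2 x + \frac{\pi}{4} \right)} - 3 \sqrt{2} \sin{\left(2 x + \frac{\pi}{4} \right)}.
Matching coefficients of the independent functions:
  [x, t e^{x}, t^{3} x]:  B = 2
  [\sqrt{2} \sin{\left(2 x + \frac{\pi}{4} \right)}, \sqrt{2} t^{2} \sin{\left(2 x + \frac{\pi}{4} \right)}]:  A = -3
  [t x]:  2 B = 4
  [\sqrt{2} e^{x} \cos{\left(2 x + \frac{\pi}{4} \right)}]:  2 A = -6
Solving: A = -3, B = 2.
Check against the point condition:
  u(0, 0) = -3  ⟹  A = -3  ✓
Hence u(x, t) = 2 t x - 3 \sqrt{2} \sin{\left(2 x + \frac{\pi}{4} \right)}.

Answer: u(x, t) = 2 t x - 3 \sqrt{2} \sin{\left(2 x + \frac{\pi}{4} \right)}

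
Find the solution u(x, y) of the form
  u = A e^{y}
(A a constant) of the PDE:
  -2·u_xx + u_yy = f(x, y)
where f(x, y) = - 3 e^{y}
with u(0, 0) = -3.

Substitute the ansatz u = A e^{y} into the left-hand side.
Derivatives of the ansatz:
  u_xx = 0
  u_yy = A e^{y}
Term by term:
  -2·u_xx = 0
  u_yy = A e^{y}
So the left-hand side equals
  A e^{y}
This must equal f(x, y) = - 3 e^{y} identically.
Matching coefficients of the independent functions:
  [e^{y}]:  A = -3
Solving: A = -3.
Check against the point condition:
  u(0, 0) = -3  ⟹  A = -3  ✓
Hence u(x, y) = - 3 e^{y}.

Answer: u(x, y) = - 3 e^{y}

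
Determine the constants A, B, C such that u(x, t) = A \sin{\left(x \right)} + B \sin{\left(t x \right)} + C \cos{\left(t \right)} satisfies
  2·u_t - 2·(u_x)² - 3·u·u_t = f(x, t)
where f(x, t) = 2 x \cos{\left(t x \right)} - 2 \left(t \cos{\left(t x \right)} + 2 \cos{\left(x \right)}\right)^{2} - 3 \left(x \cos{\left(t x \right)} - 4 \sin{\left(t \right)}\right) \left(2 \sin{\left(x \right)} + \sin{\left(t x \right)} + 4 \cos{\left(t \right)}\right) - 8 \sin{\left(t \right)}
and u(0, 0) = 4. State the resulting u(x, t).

Substitute the ansatz u = A \sin{\left(x \right)} + B \sin{\left(t x \right)} + C \cos{\left(t \right)} into the left-hand side.
Derivatives of the ansatz:
  u_t = B x \cos{\left(t x \right)} - C \sin{\left(t \right)}
  u_x = A \cos{\left(x \right)} + B t \cos{\left(t x \right)}
Term by term:
  2·u_t = 2 B x \cos{\left(t x \right)} - 2 C \sin{\left(t \right)}
  -2·(u_x)² = - 2 A^{2} \cos^{2}{\left(x \right)} - 4 A B t \cos{\left(x \right)} \cos{\left(t x \right)} - 2 B^{2} t^{2} \cos^{2}{\left(t x \right)}
  -3·u·u_t = - 3 A B x \sin{\left(x \right)} \cos{\left(t x \right)} + 3 A C \sin{\left(t \right)} \sin{\left(x \right)} - 3 B^{2} x \sin{\left(t x \right)} \cos{\left(t x \right)} - 3 B C x \cos{\left(t \right)} \cos{\left(t x \right)} + 3 B C \sin{\left(t \right)} \sin{\left(t x \right)} + 3 C^{2} \sin{\left(t \right)} \cos{\left(t \right)}
So the left-hand side equals
  - 2 A^{2} \cos^{2}{\left(x \right)} - 4 A B t \cos{\left(x \right)} \cos{\left(t x \right)} - 3 A B x \sin{\left(x \right)} \cos{\left(t x \right)} + 3 A C \sin{\left(t \right)} \sin{\left(x \right)} - 2 B^{2} t^{2} \cos^{2}{\left(t x \right)} - 3 B^{2} x \sin{\left(t x \right)} \cos{\left(t x \right)} - 3 B C x \cos{\left(t \right)} \cos{\left(t x \right)} + 3 B C \sin{\left(t \right)} \sin{\left(t x \right)} + 2 B x \cos{\left(t x \right)} + 3 C^{2} \sin{\left(t \right)} \cos{\left(t \right)} - 2 C \sin{\left(t \right)}
This must equal f(x, t) identically; expanded, f = - 2 t^{2} \cos^{2}{\left(t x \right)} - 8 t \cos{\left(x \right)} \cos{\left(t x \right)} - 6 x \sin{\left(x \right)} \cos{\left(t x \right)} - 3 x \sin{\left(t x \right)} \cos{\left(t x \right)} - 12 x \cos{\left(t \right)} \cos{\left(t x \right)} + 2 x \cos{\left(t x \right)} + 24 \sin{\left(t \right)} \sin{\left(x \right)} + 12 \sin{\left(t \right)} \sin{\left(t x \right)} + 48 \sin{\left(t \right)} \cos{\left(t \right)} - 8 \sin{\left(t \right)} - 8 \cos^{2}{\left(x \right)}.
Matching coefficients of the independent functions:
  [t^{2} \cos^{2}{\left(t x \right)}]:  - 2 B^{2} = -2
  [x \cos{\left(t x \right)}]:  2 B = 2
  [\sin{\left(t \right)} \sin{\left(x \right)}]:  3 A C = 24
  [\sin{\left(t \right)} \sin{\left(t x \right)}]:  3 B C = 12
  [\sin{\left(t \right)} \cos{\left(t \right)}]:  3 C^{2} = 48
  [t \cos{\left(x \right)} \cos{\left(t x \right)}]:  - 4 A B = -8
  [x \sin{\left(x \right)} \cos{\left(t x \right)}]:  - 3 A B = -6
  [x \sin{\left(t x \right)} \cos{\left(t x \right)}]:  - 3 B^{2} = -3
  [x \cos{\left(t \right)} \cos{\left(t x \right)}]:  - 3 B C = -12
  [\sin{\left(t \right)}]:  - 2 C = -8
  [\cos^{2}{\left(x \right)}]:  - 2 A^{2} = -8
Solving: A = 2, B = 1, C = 4.
Check against the point condition:
  u(0, 0) = 4  ⟹  C = 4  ✓
Hence u(x, t) = 2 \sin{\left(x \right)} + \sin{\left(t x \right)} + 4 \cos{\left(t \right)}.

Answer: u(x, t) = 2 \sin{\left(x \right)} + \sin{\left(t x \right)} + 4 \cos{\left(t \right)}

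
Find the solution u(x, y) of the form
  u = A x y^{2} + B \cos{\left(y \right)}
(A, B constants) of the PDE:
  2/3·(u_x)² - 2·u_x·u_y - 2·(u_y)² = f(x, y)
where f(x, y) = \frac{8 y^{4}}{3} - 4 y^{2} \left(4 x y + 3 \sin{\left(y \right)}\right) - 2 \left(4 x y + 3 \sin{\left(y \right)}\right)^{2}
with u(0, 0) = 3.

Answer: u(x, y) = - 2 x y^{2} + 3 \cos{\left(y \right)}

Derivation:
Substitute the ansatz u = A x y^{2} + B \cos{\left(y \right)} into the left-hand side.
Derivatives of the ansatz:
  u_x = A y^{2}
  u_y = 2 A x y - B \sin{\left(y \right)}
Term by term:
  2/3·(u_x)² = \frac{2 A^{2} y^{4}}{3}
  -2·u_x·u_y = - 4 A^{2} x y^{3} + 2 A B y^{2} \sin{\left(y \right)}
  -2·(u_y)² = - 8 A^{2} x^{2} y^{2} + 8 A B x y \sin{\left(y \right)} - 2 B^{2} \sin^{2}{\left(y \right)}
So the left-hand side equals
  - 8 A^{2} x^{2} y^{2} - 4 A^{2} x y^{3} + \frac{2 A^{2} y^{4}}{3} + 8 A B x y \sin{\left(y \right)} + 2 A B y^{2} \sin{\left(y \right)} - 2 B^{2} \sin^{2}{\left(y \right)}
This must equal f(x, y) identically; expanded, f = - 32 x^{2} y^{2} - 16 x y^{3} - 48 x y \sin{\left(y \right)} + \frac{8 y^{4}}{3} - 12 y^{2} \sin{\left(y \right)} - 18 \sin^{2}{\left(y \right)}.
Matching coefficients of the independent functions:
  [y^{4}]:  \frac{2 A^{2}}{3} = \frac{8}{3}
  [x y^{3}]:  - 4 A^{2} = -16
  [x^{2} y^{2}]:  - 8 A^{2} = -32
  [y^{2} \sin{\left(y \right)}]:  2 A B = -12
  [x y \sin{\left(y \right)}]:  8 A B = -48
  [\sin^{2}{\left(y \right)}]:  - 2 B^{2} = -18
These equations allow (A, B) = (-2, 3) or (2, -3).
Impose the point condition(s):
  u(0, 0) = 3  ⟹  B = 3
Only A = -2, B = 3 satisfies everything.
Hence u(x, y) = - 2 x y^{2} + 3 \cos{\left(y \right)}.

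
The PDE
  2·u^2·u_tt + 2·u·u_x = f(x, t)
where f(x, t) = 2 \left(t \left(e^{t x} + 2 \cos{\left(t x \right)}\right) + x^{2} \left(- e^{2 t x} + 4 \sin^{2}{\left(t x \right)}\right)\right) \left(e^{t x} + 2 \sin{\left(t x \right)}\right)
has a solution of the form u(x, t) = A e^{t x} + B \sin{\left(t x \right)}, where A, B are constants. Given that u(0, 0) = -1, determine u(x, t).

Substitute the ansatz u = A e^{t x} + B \sin{\left(t x \right)} into the left-hand side.
Derivatives of the ansatz:
  u_tt = A x^{2} e^{t x} - B x^{2} \sin{\left(t x \right)}
  u_x = A t e^{t x} + B t \cos{\left(t x \right)}
Term by term:
  2·u^2·u_tt = 2 A^{3} x^{2} e^{3 t x} + 2 A^{2} B x^{2} e^{2 t x} \sin{\left(t x \right)} - 2 A B^{2} x^{2} e^{t x} \sin^{2}{\left(t x \right)} - 2 B^{3} x^{2} \sin^{3}{\left(t x \right)}
  2·u·u_x = 2 A^{2} t e^{2 t x} + 2 A B t e^{t x} \sin{\left(t x \right)} + 2 A B t e^{t x} \cos{\left(t x \right)} + 2 B^{2} t \sin{\left(t x \right)} \cos{\left(t x \right)}
So the left-hand side equals
  2 A^{3} x^{2} e^{3 t x} + 2 A^{2} B x^{2} e^{2 t x} \sin{\left(t x \right)} + 2 A^{2} t e^{2 t x} - 2 A B^{2} x^{2} e^{t x} \sin^{2}{\left(t x \right)} + 2 A B t e^{t x} \sin{\left(t x \right)} + 2 A B t e^{t x} \cos{\left(t x \right)} - 2 B^{3} x^{2} \sin^{3}{\left(t x \right)} + 2 B^{2} t \sin{\left(t x \right)} \cos{\left(t x \right)}
This must equal f(x, t) identically; expanded, f = 2 t e^{2 t x} + 4 t e^{t x} \sin{\left(t x \right)} + 4 t e^{t x} \cos{\left(t x \right)} + 8 t \sin{\left(t x \right)} \cos{\left(t x \right)} - 2 x^{2} e^{3 t x} - 4 x^{2} e^{2 t x} \sin{\left(t x \right)} + 8 x^{2} e^{t x} \sin^{2}{\left(t x \right)} + 16 x^{2} \sin^{3}{\left(t x \right)}.
Matching coefficients of the independent functions:
  [t e^{2 t x}]:  2 A^{2} = 2
  [x^{2} e^{3 t x}]:  2 A^{3} = -2
  [x^{2} \sin^{3}{\left(t x \right)}]:  - 2 B^{3} = 16
  [t e^{t x} \sin{\left(t x \right)}, t e^{t x} \cos{\left(t x \right)}]:  2 A B = 4
  [t \sin{\left(t x \right)} \cos{\left(t x \right)}]:  2 B^{2} = 8
  [x^{2} e^{t x} \sin^{2}{\left(t x \right)}]:  - 2 A B^{2} = 8
  [x^{2} e^{2 t x} \sin{\left(t x \right)}]:  2 A^{2} B = -4
Solving: A = -1, B = -2.
Check against the point condition:
  u(0, 0) = -1  ⟹  A = -1  ✓
Hence u(x, t) = - e^{t x} - 2 \sin{\left(t x \right)}.

Answer: u(x, t) = - e^{t x} - 2 \sin{\left(t x \right)}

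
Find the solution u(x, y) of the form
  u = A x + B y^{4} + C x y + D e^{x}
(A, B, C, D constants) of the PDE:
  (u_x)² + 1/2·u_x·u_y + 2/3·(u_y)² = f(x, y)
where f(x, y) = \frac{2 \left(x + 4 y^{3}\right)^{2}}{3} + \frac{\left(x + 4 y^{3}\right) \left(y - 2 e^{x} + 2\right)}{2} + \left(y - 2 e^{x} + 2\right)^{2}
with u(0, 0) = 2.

Substitute the ansatz u = A x + B y^{4} + C x y + D e^{x} into the left-hand side.
Derivatives of the ansatz:
  u_x = A + C y + D e^{x}
  u_y = 4 B y^{3} + C x
Term by term:
  (u_x)² = A^{2} + 2 A C y + 2 A D e^{x} + C^{2} y^{2} + 2 C D y e^{x} + D^{2} e^{2 x}
  1/2·u_x·u_y = 2 A B y^{3} + \frac{A C x}{2} + 2 B C y^{4} + 2 B D y^{3} e^{x} + \frac{C^{2} x y}{2} + \frac{C D x e^{x}}{2}
  2/3·(u_y)² = \frac{32 B^{2} y^{6}}{3} + \frac{16 B C x y^{3}}{3} + \frac{2 C^{2} x^{2}}{3}
So the left-hand side equals
  A^{2} + 2 A B y^{3} + \frac{A C x}{2} + 2 A C y + 2 A D e^{x} + \frac{32 B^{2} y^{6}}{3} + \frac{16 B C x y^{3}}{3} + 2 B C y^{4} + 2 B D y^{3} e^{x} + \frac{2 C^{2} x^{2}}{3} + \frac{C^{2} x y}{2} + C^{2} y^{2} + \frac{C D x e^{x}}{2} + 2 C D y e^{x} + D^{2} e^{2 x}
This must equal f(x, y) identically; expanded, f = \frac{2 x^{2}}{3} + \frac{16 x y^{3}}{3} + \frac{x y}{2} - x e^{x} + x + \frac{32 y^{6}}{3} + 2 y^{4} - 4 y^{3} e^{x} + 4 y^{3} + y^{2} - 4 y e^{x} + 4 y + 4 e^{2 x} - 8 e^{x} + 4.
Matching coefficients of the independent functions:
(each divided by its leading coefficient; functions giving the same equation are listed together)
  [constant term]:  A^{2} - 4 = 0
  [x, y]:  A C - 2 = 0
  [x^{2}, y^{2}, x y]:  C^{2} - 1 = 0
  [y^{3}]:  A B - 2 = 0
  [y^{4}, x y^{3}]:  B C - 1 = 0
  [y^{6}]:  B^{2} - 1 = 0
  [x e^{x}, y e^{x}]:  C D + 2 = 0
  [y^{3} e^{x}]:  B D + 2 = 0
  [e^{x}]:  A D + 4 = 0
  [e^{2 x}]:  D^{2} - 4 = 0
These equations allow (A, B, C, D) = (-2, -1, -1, 2) or (2, 1, 1, -2).
Impose the point condition(s):
  u(0, 0) = 2  ⟹  D = 2
Only A = -2, B = -1, C = -1, D = 2 satisfies everything.
Hence u(x, y) = - x y - 2 x - y^{4} + 2 e^{x}.

Answer: u(x, y) = - x y - 2 x - y^{4} + 2 e^{x}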